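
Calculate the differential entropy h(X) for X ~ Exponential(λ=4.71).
-0.5497 nats

We have X ~ Exponential(λ=4.71).

The differential entropy measures the uncertainty or information content of the distribution.

For an Exponential distribution with λ=4.71:
h(X) = -0.5497 nats

(In bits, this would be -0.7930 bits.)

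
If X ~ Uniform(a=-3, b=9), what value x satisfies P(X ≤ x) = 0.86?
7.3200

We have X ~ Uniform(a=-3, b=9).

We want to find x such that P(X ≤ x) = 0.86.

This is the 86th percentile, which means 86% of values fall below this point.

Using the inverse CDF (quantile function):
x = F⁻¹(0.86) = 7.3200

Verification: P(X ≤ 7.3200) = 0.86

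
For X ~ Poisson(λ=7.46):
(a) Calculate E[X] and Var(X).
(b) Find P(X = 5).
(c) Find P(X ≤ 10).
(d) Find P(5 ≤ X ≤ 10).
(a) E[X] = 7.4600, Var(X) = 7.4600
(b) P(X = 5) = 0.110835
(c) P(X ≤ 10) = 0.865648
(d) P(5 ≤ X ≤ 10) = 0.730642

We have X ~ Poisson(λ=7.46).

(a) Moments:
E[X] = 7.4600
Var(X) = 7.4600
σ = √Var(X) = 2.7313

(b) Point probability using PMF:
P(X = 5) = 0.110835

(c) Cumulative probability using CDF:
P(X ≤ 10) = F(10) = 0.865648

(d) Range probability:
P(5 ≤ X ≤ 10) = P(X ≤ 10) - P(X ≤ 4)
                   = F(10) - F(4)
                   = 0.865648 - 0.135006
                   = 0.730642

This means approximately 73.1% of outcomes fall in the interval [5, 10].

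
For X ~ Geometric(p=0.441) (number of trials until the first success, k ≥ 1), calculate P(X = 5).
0.043061

We have X ~ Geometric(p=0.441) (number of trials until the first success, k ≥ 1).

For a Geometric distribution, the PMF gives us the probability of each outcome.

Using the PMF formula:
P(X = 5) = 0.043061

Rounded to 4 decimal places: 0.0431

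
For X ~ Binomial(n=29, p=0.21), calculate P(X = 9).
0.071313

We have X ~ Binomial(n=29, p=0.21).

For a Binomial distribution, the PMF gives us the probability of each outcome.

Using the PMF formula:
P(X = 9) = 0.071313

Rounded to 4 decimal places: 0.0713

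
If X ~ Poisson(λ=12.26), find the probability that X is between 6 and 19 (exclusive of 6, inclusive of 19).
0.934584

We have X ~ Poisson(λ=12.26).

To find P(6 < X ≤ 19), we use:
P(6 < X ≤ 19) = P(X ≤ 19) - P(X ≤ 6)
                 = F(19) - F(6)
                 = 0.974197 - 0.039613
                 = 0.934584

So there's approximately a 93.5% chance that X falls in this range.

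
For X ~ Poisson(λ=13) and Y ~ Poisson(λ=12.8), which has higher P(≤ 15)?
Y has higher probability (P(Y ≤ 15) = 0.7810 > P(X ≤ 15) = 0.7636)

Compute P(≤ 15) for each distribution:

X ~ Poisson(λ=13):
P(X ≤ 15) = 0.7636

Y ~ Poisson(λ=12.8):
P(Y ≤ 15) = 0.7810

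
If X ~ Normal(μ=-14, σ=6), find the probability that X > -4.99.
0.066592

We have X ~ Normal(μ=-14, σ=6).

P(X > -4.99) = 1 - P(X ≤ -4.99)
                = 1 - F(-4.99)
                = 1 - 0.933408
                = 0.066592

So there's approximately a 6.7% chance that X exceeds -4.99.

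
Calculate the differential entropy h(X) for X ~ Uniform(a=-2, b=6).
2.0794 nats

We have X ~ Uniform(a=-2, b=6).

The differential entropy measures the uncertainty or information content of the distribution.

For a Uniform distribution with a=-2, b=6:
h(X) = 2.0794 nats

(In bits, this would be 3.0000 bits.)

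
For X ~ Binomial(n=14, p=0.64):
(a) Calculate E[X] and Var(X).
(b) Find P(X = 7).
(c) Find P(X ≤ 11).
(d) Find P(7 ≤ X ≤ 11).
(a) E[X] = 8.9600, Var(X) = 3.2256
(b) P(X = 7) = 0.118284
(c) P(X ≤ 11) = 0.927140
(d) P(7 ≤ X ≤ 11) = 0.839502

We have X ~ Binomial(n=14, p=0.64).

(a) Moments:
E[X] = 8.9600
Var(X) = 3.2256
σ = √Var(X) = 1.7960

(b) Point probability using PMF:
P(X = 7) = 0.118284

(c) Cumulative probability using CDF:
P(X ≤ 11) = F(11) = 0.927140

(d) Range probability:
P(7 ≤ X ≤ 11) = P(X ≤ 11) - P(X ≤ 6)
                   = F(11) - F(6)
                   = 0.927140 - 0.087638
                   = 0.839502

This means approximately 84.0% of outcomes fall in the interval [7, 11].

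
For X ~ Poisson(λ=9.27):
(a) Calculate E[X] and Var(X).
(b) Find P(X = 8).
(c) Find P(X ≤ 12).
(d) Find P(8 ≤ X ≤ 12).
(a) E[X] = 9.2700, Var(X) = 9.2700
(b) P(X = 8) = 0.127411
(c) P(X ≤ 12) = 0.855253
(d) P(8 ≤ X ≤ 12) = 0.562016

We have X ~ Poisson(λ=9.27).

(a) Moments:
E[X] = 9.2700
Var(X) = 9.2700
σ = √Var(X) = 3.0447

(b) Point probability using PMF:
P(X = 8) = 0.127411

(c) Cumulative probability using CDF:
P(X ≤ 12) = F(12) = 0.855253

(d) Range probability:
P(8 ≤ X ≤ 12) = P(X ≤ 12) - P(X ≤ 7)
                   = F(12) - F(7)
                   = 0.855253 - 0.293237
                   = 0.562016

This means approximately 56.2% of outcomes fall in the interval [8, 12].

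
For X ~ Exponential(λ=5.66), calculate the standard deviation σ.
0.1767

We have X ~ Exponential(λ=5.66).

For an Exponential distribution with λ=5.66:
σ = √Var(X) = 0.1767

The standard deviation is the square root of the variance.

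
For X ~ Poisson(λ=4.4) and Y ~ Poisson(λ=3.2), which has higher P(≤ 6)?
Y has higher probability (P(Y ≤ 6) = 0.9554 > P(X ≤ 6) = 0.8436)

Compute P(≤ 6) for each distribution:

X ~ Poisson(λ=4.4):
P(X ≤ 6) = 0.8436

Y ~ Poisson(λ=3.2):
P(Y ≤ 6) = 0.9554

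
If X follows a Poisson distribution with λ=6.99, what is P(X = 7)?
0.149002

We have X ~ Poisson(λ=6.99).

For a Poisson distribution, the PMF gives us the probability of each outcome.

Using the PMF formula:
P(X = 7) = 0.149002

Rounded to 4 decimal places: 0.1490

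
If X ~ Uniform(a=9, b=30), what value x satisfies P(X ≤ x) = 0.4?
17.4000

We have X ~ Uniform(a=9, b=30).

We want to find x such that P(X ≤ x) = 0.4.

This is the 40th percentile, which means 40% of values fall below this point.

Using the inverse CDF (quantile function):
x = F⁻¹(0.4) = 17.4000

Verification: P(X ≤ 17.4000) = 0.4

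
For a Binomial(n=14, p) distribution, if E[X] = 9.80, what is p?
p = 0.7

For a Binomial(n, p) distribution:
E[X] = n × p

Given n = 14 and E[X] = 9.80:
9.80 = 14 × p
p = 9.80 / 14 = 0.7

Verification: Binomial(14, 0.7) has E[X] = 9.80 ✓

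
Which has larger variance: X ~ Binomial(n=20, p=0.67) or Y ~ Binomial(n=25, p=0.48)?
Y has larger variance (6.2400 > 4.4220)

Compute the variance for each distribution:

X ~ Binomial(n=20, p=0.67):
Var(X) = 4.4220

Y ~ Binomial(n=25, p=0.48):
Var(Y) = 6.2400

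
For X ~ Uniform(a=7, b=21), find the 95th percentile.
20.3000

We have X ~ Uniform(a=7, b=21).

We want to find x such that P(X ≤ x) = 0.95.

This is the 95th percentile, which means 95% of values fall below this point.

Using the inverse CDF (quantile function):
x = F⁻¹(0.95) = 20.3000

Verification: P(X ≤ 20.3000) = 0.95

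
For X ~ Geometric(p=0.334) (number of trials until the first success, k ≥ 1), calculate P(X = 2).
0.222444

We have X ~ Geometric(p=0.334) (number of trials until the first success, k ≥ 1).

For a Geometric distribution, the PMF gives us the probability of each outcome.

Using the PMF formula:
P(X = 2) = 0.222444

Rounded to 4 decimal places: 0.2224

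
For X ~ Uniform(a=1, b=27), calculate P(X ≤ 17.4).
0.630769

We have X ~ Uniform(a=1, b=27).

The CDF gives us P(X ≤ k).

Using the CDF:
P(X ≤ 17.4) = 0.630769

This means there's approximately a 63.1% chance that X is at most 17.4.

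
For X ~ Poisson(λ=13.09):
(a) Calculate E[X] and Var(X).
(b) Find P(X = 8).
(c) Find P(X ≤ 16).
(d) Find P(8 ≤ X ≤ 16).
(a) E[X] = 13.0900, Var(X) = 13.0900
(b) P(X = 8) = 0.044165
(c) P(X ≤ 16) = 0.828957
(d) P(8 ≤ X ≤ 16) = 0.777409

We have X ~ Poisson(λ=13.09).

(a) Moments:
E[X] = 13.0900
Var(X) = 13.0900
σ = √Var(X) = 3.6180

(b) Point probability using PMF:
P(X = 8) = 0.044165

(c) Cumulative probability using CDF:
P(X ≤ 16) = F(16) = 0.828957

(d) Range probability:
P(8 ≤ X ≤ 16) = P(X ≤ 16) - P(X ≤ 7)
                   = F(16) - F(7)
                   = 0.828957 - 0.051548
                   = 0.777409

This means approximately 77.7% of outcomes fall in the interval [8, 16].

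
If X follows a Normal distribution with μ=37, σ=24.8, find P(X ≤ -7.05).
0.037849

We have X ~ Normal(μ=37, σ=24.8).

The CDF gives us P(X ≤ k).

Using the CDF:
P(X ≤ -7.05) = 0.037849

This means there's approximately a 3.8% chance that X is at most -7.05.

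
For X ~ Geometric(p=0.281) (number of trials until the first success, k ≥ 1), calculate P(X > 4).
0.267249

We have X ~ Geometric(p=0.281) (number of trials until the first success, k ≥ 1).

P(X > 4) = 1 - P(X ≤ 4)
                = 1 - F(4)
                = 1 - 0.732751
                = 0.267249

So there's approximately a 26.7% chance that X exceeds 4.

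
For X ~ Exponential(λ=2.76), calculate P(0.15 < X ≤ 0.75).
0.534815

We have X ~ Exponential(λ=2.76).

To find P(0.15 < X ≤ 0.75), we use:
P(0.15 < X ≤ 0.75) = P(X ≤ 0.75) - P(X ≤ 0.15)
                 = F(0.75) - F(0.15)
                 = 0.873814 - 0.338999
                 = 0.534815

So there's approximately a 53.5% chance that X falls in this range.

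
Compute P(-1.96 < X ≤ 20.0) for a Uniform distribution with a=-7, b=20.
0.813333

We have X ~ Uniform(a=-7, b=20).

To find P(-1.96 < X ≤ 20.0), we use:
P(-1.96 < X ≤ 20.0) = P(X ≤ 20.0) - P(X ≤ -1.96)
                 = F(20.0) - F(-1.96)
                 = 1.000000 - 0.186667
                 = 0.813333

So there's approximately a 81.3% chance that X falls in this range.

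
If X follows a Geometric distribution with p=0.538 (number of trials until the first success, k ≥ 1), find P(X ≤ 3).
0.901389

We have X ~ Geometric(p=0.538) (number of trials until the first success, k ≥ 1).

The CDF gives us P(X ≤ k).

Using the CDF:
P(X ≤ 3) = 0.901389

This means there's approximately a 90.1% chance that X is at most 3.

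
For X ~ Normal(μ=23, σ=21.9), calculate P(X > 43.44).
0.175324

We have X ~ Normal(μ=23, σ=21.9).

P(X > 43.44) = 1 - P(X ≤ 43.44)
                = 1 - F(43.44)
                = 1 - 0.824676
                = 0.175324

So there's approximately a 17.5% chance that X exceeds 43.44.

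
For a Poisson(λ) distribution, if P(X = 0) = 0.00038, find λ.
λ = 7.8753

For a Poisson(λ) distribution, the PMF at 0 is:
P(X = 0) = λ^0 e^(-λ) / 0! = e^(-λ)

Given P(X = 0) = 0.00038:
e^(-λ) = 0.00038
-λ = ln(0.00038)
λ = -ln(0.00038) = 7.8753

Verification: e^(-7.8753) = 0.00038 ✓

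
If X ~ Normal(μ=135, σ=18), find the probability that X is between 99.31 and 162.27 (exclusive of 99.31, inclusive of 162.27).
0.911418

We have X ~ Normal(μ=135, σ=18).

To find P(99.31 < X ≤ 162.27), we use:
P(99.31 < X ≤ 162.27) = P(X ≤ 162.27) - P(X ≤ 99.31)
                 = F(162.27) - F(99.31)
                 = 0.935114 - 0.023696
                 = 0.911418

So there's approximately a 91.1% chance that X falls in this range.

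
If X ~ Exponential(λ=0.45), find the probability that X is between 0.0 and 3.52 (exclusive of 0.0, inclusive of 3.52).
0.794847

We have X ~ Exponential(λ=0.45).

To find P(0.0 < X ≤ 3.52), we use:
P(0.0 < X ≤ 3.52) = P(X ≤ 3.52) - P(X ≤ 0.0)
                 = F(3.52) - F(0.0)
                 = 0.794847 - 0.000000
                 = 0.794847

So there's approximately a 79.5% chance that X falls in this range.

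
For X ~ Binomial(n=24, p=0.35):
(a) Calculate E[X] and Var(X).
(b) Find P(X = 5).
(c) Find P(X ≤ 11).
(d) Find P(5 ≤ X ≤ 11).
(a) E[X] = 8.4000, Var(X) = 5.4600
(b) P(X = 5) = 0.062248
(c) P(X ≤ 11) = 0.905770
(d) P(5 ≤ X ≤ 11) = 0.863607

We have X ~ Binomial(n=24, p=0.35).

(a) Moments:
E[X] = 8.4000
Var(X) = 5.4600
σ = √Var(X) = 2.3367

(b) Point probability using PMF:
P(X = 5) = 0.062248

(c) Cumulative probability using CDF:
P(X ≤ 11) = F(11) = 0.905770

(d) Range probability:
P(5 ≤ X ≤ 11) = P(X ≤ 11) - P(X ≤ 4)
                   = F(11) - F(4)
                   = 0.905770 - 0.042164
                   = 0.863607

This means approximately 86.4% of outcomes fall in the interval [5, 11].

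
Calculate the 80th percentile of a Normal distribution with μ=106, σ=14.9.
118.5402

We have X ~ Normal(μ=106, σ=14.9).

We want to find x such that P(X ≤ x) = 0.8.

This is the 80th percentile, which means 80% of values fall below this point.

Using the inverse CDF (quantile function):
x = F⁻¹(0.8) = 118.5402

Verification: P(X ≤ 118.5402) = 0.8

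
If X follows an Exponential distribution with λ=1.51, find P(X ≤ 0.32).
0.383194

We have X ~ Exponential(λ=1.51).

The CDF gives us P(X ≤ k).

Using the CDF:
P(X ≤ 0.32) = 0.383194

This means there's approximately a 38.3% chance that X is at most 0.32.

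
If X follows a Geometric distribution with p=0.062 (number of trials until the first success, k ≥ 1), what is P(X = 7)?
0.042229

We have X ~ Geometric(p=0.062) (number of trials until the first success, k ≥ 1).

For a Geometric distribution, the PMF gives us the probability of each outcome.

Using the PMF formula:
P(X = 7) = 0.042229

Rounded to 4 decimal places: 0.0422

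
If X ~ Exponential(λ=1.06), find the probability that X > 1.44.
0.217317

We have X ~ Exponential(λ=1.06).

P(X > 1.44) = 1 - P(X ≤ 1.44)
                = 1 - F(1.44)
                = 1 - 0.782683
                = 0.217317

So there's approximately a 21.7% chance that X exceeds 1.44.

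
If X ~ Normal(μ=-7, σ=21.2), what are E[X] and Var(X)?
E[X] = -7.0000, Var(X) = 449.4400

We have X ~ Normal(μ=-7, σ=21.2).

For a Normal distribution with μ=-7, σ=21.2:

Expected value:
E[X] = -7.0000

Variance:
Var(X) = 449.4400

Standard deviation:
σ = √Var(X) = 21.2000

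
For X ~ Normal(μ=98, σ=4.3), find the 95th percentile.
105.0729

We have X ~ Normal(μ=98, σ=4.3).

We want to find x such that P(X ≤ x) = 0.95.

This is the 95th percentile, which means 95% of values fall below this point.

Using the inverse CDF (quantile function):
x = F⁻¹(0.95) = 105.0729

Verification: P(X ≤ 105.0729) = 0.95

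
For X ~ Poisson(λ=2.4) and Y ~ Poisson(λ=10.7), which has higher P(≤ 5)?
X has higher probability (P(X ≤ 5) = 0.9643 > P(Y ≤ 5) = 0.0448)

Compute P(≤ 5) for each distribution:

X ~ Poisson(λ=2.4):
P(X ≤ 5) = 0.9643

Y ~ Poisson(λ=10.7):
P(Y ≤ 5) = 0.0448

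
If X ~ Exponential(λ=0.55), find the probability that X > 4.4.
0.088922

We have X ~ Exponential(λ=0.55).

P(X > 4.4) = 1 - P(X ≤ 4.4)
                = 1 - F(4.4)
                = 1 - 0.911078
                = 0.088922

So there's approximately a 8.9% chance that X exceeds 4.4.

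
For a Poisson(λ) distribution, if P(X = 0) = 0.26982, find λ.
λ = 1.3100

For a Poisson(λ) distribution, the PMF at 0 is:
P(X = 0) = λ^0 e^(-λ) / 0! = e^(-λ)

Given P(X = 0) = 0.26982:
e^(-λ) = 0.26982
-λ = ln(0.26982)
λ = -ln(0.26982) = 1.3100

Verification: e^(-1.3100) = 0.26982 ✓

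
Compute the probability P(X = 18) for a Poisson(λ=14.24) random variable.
0.059222

We have X ~ Poisson(λ=14.24).

For a Poisson distribution, the PMF gives us the probability of each outcome.

Using the PMF formula:
P(X = 18) = 0.059222

Rounded to 4 decimal places: 0.0592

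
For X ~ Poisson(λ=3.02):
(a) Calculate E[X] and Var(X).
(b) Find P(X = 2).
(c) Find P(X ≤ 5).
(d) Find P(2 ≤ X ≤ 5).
(a) E[X] = 3.0200, Var(X) = 3.0200
(b) P(X = 2) = 0.222543
(c) P(X ≤ 5) = 0.914052
(d) P(2 ≤ X ≤ 5) = 0.717871

We have X ~ Poisson(λ=3.02).

(a) Moments:
E[X] = 3.0200
Var(X) = 3.0200
σ = √Var(X) = 1.7378

(b) Point probability using PMF:
P(X = 2) = 0.222543

(c) Cumulative probability using CDF:
P(X ≤ 5) = F(5) = 0.914052

(d) Range probability:
P(2 ≤ X ≤ 5) = P(X ≤ 5) - P(X ≤ 1)
                   = F(5) - F(1)
                   = 0.914052 - 0.196181
                   = 0.717871

This means approximately 71.8% of outcomes fall in the interval [2, 5].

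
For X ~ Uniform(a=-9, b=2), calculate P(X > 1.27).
0.066364

We have X ~ Uniform(a=-9, b=2).

P(X > 1.27) = 1 - P(X ≤ 1.27)
                = 1 - F(1.27)
                = 1 - 0.933636
                = 0.066364

So there's approximately a 6.6% chance that X exceeds 1.27.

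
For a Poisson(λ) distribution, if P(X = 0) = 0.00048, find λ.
λ = 7.6417

For a Poisson(λ) distribution, the PMF at 0 is:
P(X = 0) = λ^0 e^(-λ) / 0! = e^(-λ)

Given P(X = 0) = 0.00048:
e^(-λ) = 0.00048
-λ = ln(0.00048)
λ = -ln(0.00048) = 7.6417

Verification: e^(-7.6417) = 0.00048 ✓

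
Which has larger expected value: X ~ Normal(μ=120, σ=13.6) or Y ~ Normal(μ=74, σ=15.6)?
X has larger mean (120.0000 > 74.0000)

Compute the expected value for each distribution:

X ~ Normal(μ=120, σ=13.6):
E[X] = 120.0000

Y ~ Normal(μ=74, σ=15.6):
E[Y] = 74.0000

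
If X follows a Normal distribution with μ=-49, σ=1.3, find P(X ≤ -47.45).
0.883430

We have X ~ Normal(μ=-49, σ=1.3).

The CDF gives us P(X ≤ k).

Using the CDF:
P(X ≤ -47.45) = 0.883430

This means there's approximately a 88.3% chance that X is at most -47.45.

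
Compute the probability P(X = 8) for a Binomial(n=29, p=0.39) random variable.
0.071305

We have X ~ Binomial(n=29, p=0.39).

For a Binomial distribution, the PMF gives us the probability of each outcome.

Using the PMF formula:
P(X = 8) = 0.071305

Rounded to 4 decimal places: 0.0713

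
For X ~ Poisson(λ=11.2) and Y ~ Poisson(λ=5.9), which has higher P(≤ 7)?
Y has higher probability (P(Y ≤ 7) = 0.7576 > P(X ≤ 7) = 0.1307)

Compute P(≤ 7) for each distribution:

X ~ Poisson(λ=11.2):
P(X ≤ 7) = 0.1307

Y ~ Poisson(λ=5.9):
P(Y ≤ 7) = 0.7576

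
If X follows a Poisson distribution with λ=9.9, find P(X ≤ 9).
0.470502

We have X ~ Poisson(λ=9.9).

The CDF gives us P(X ≤ k).

Using the CDF:
P(X ≤ 9) = 0.470502

This means there's approximately a 47.1% chance that X is at most 9.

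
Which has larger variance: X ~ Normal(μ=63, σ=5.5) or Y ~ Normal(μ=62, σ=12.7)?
Y has larger variance (161.2900 > 30.2500)

Compute the variance for each distribution:

X ~ Normal(μ=63, σ=5.5):
Var(X) = 30.2500

Y ~ Normal(μ=62, σ=12.7):
Var(Y) = 161.2900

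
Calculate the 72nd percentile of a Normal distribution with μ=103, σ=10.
108.8284

We have X ~ Normal(μ=103, σ=10).

We want to find x such that P(X ≤ x) = 0.72.

This is the 72nd percentile, which means 72% of values fall below this point.

Using the inverse CDF (quantile function):
x = F⁻¹(0.72) = 108.8284

Verification: P(X ≤ 108.8284) = 0.72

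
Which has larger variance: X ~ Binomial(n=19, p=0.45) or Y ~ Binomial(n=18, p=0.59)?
X has larger variance (4.7025 > 4.3542)

Compute the variance for each distribution:

X ~ Binomial(n=19, p=0.45):
Var(X) = 4.7025

Y ~ Binomial(n=18, p=0.59):
Var(Y) = 4.3542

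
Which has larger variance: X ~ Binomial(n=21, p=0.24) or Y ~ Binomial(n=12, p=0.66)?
X has larger variance (3.8304 > 2.6928)

Compute the variance for each distribution:

X ~ Binomial(n=21, p=0.24):
Var(X) = 3.8304

Y ~ Binomial(n=12, p=0.66):
Var(Y) = 2.6928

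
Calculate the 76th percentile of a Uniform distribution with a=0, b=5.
3.8000

We have X ~ Uniform(a=0, b=5).

We want to find x such that P(X ≤ x) = 0.76.

This is the 76th percentile, which means 76% of values fall below this point.

Using the inverse CDF (quantile function):
x = F⁻¹(0.76) = 3.8000

Verification: P(X ≤ 3.8000) = 0.76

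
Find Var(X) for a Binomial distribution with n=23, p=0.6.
5.5200

We have X ~ Binomial(n=23, p=0.6).

For a Binomial distribution with n=23, p=0.6:
Var(X) = 5.5200

The variance measures the spread of the distribution around the mean.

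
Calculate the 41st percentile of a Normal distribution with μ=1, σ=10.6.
-1.4120

We have X ~ Normal(μ=1, σ=10.6).

We want to find x such that P(X ≤ x) = 0.41.

This is the 41st percentile, which means 41% of values fall below this point.

Using the inverse CDF (quantile function):
x = F⁻¹(0.41) = -1.4120

Verification: P(X ≤ -1.4120) = 0.41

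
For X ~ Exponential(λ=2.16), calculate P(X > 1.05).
0.103519

We have X ~ Exponential(λ=2.16).

P(X > 1.05) = 1 - P(X ≤ 1.05)
                = 1 - F(1.05)
                = 1 - 0.896481
                = 0.103519

So there's approximately a 10.4% chance that X exceeds 1.05.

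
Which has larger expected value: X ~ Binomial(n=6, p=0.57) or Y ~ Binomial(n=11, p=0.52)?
Y has larger mean (5.7200 > 3.4200)

Compute the expected value for each distribution:

X ~ Binomial(n=6, p=0.57):
E[X] = 3.4200

Y ~ Binomial(n=11, p=0.52):
E[Y] = 5.7200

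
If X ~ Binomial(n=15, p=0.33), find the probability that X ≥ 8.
0.083719

We have X ~ Binomial(n=15, p=0.33).

For discrete distributions, P(X ≥ 8) = 1 - P(X ≤ 7).

P(X ≤ 7) = 0.916281
P(X ≥ 8) = 1 - 0.916281 = 0.083719

So there's approximately a 8.4% chance that X is at least 8.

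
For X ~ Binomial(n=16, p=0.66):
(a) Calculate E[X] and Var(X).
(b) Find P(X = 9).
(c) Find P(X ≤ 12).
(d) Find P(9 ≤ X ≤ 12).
(a) E[X] = 10.5600, Var(X) = 3.5904
(b) P(X = 9) = 0.142782
(c) P(X ≤ 12) = 0.847496
(d) P(9 ≤ X ≤ 12) = 0.708382

We have X ~ Binomial(n=16, p=0.66).

(a) Moments:
E[X] = 10.5600
Var(X) = 3.5904
σ = √Var(X) = 1.8948

(b) Point probability using PMF:
P(X = 9) = 0.142782

(c) Cumulative probability using CDF:
P(X ≤ 12) = F(12) = 0.847496

(d) Range probability:
P(9 ≤ X ≤ 12) = P(X ≤ 12) - P(X ≤ 8)
                   = F(12) - F(8)
                   = 0.847496 - 0.139114
                   = 0.708382

This means approximately 70.8% of outcomes fall in the interval [9, 12].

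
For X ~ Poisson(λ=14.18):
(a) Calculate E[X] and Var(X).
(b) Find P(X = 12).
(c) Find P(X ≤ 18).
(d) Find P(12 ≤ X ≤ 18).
(a) E[X] = 14.1800, Var(X) = 14.1800
(b) P(X = 12) = 0.095826
(c) P(X ≤ 18) = 0.872407
(d) P(12 ≤ X ≤ 18) = 0.627258

We have X ~ Poisson(λ=14.18).

(a) Moments:
E[X] = 14.1800
Var(X) = 14.1800
σ = √Var(X) = 3.7656

(b) Point probability using PMF:
P(X = 12) = 0.095826

(c) Cumulative probability using CDF:
P(X ≤ 18) = F(18) = 0.872407

(d) Range probability:
P(12 ≤ X ≤ 18) = P(X ≤ 18) - P(X ≤ 11)
                   = F(18) - F(11)
                   = 0.872407 - 0.245149
                   = 0.627258

This means approximately 62.7% of outcomes fall in the interval [12, 18].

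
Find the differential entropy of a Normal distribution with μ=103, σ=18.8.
4.3528 nats

We have X ~ Normal(μ=103, σ=18.8).

The differential entropy measures the uncertainty or information content of the distribution.

For a Normal distribution with μ=103, σ=18.8:
h(X) = 4.3528 nats

(In bits, this would be 6.2798 bits.)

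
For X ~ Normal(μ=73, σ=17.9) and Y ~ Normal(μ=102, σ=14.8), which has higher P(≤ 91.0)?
X has higher probability (P(X ≤ 91.0) = 0.8427 > P(Y ≤ 91.0) = 0.2287)

Compute P(≤ 91.0) for each distribution:

X ~ Normal(μ=73, σ=17.9):
P(X ≤ 91.0) = 0.8427

Y ~ Normal(μ=102, σ=14.8):
P(Y ≤ 91.0) = 0.2287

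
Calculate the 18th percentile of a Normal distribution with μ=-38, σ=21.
-57.2227

We have X ~ Normal(μ=-38, σ=21).

We want to find x such that P(X ≤ x) = 0.18.

This is the 18th percentile, which means 18% of values fall below this point.

Using the inverse CDF (quantile function):
x = F⁻¹(0.18) = -57.2227

Verification: P(X ≤ -57.2227) = 0.18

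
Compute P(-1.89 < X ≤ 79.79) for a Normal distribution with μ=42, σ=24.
0.908605

We have X ~ Normal(μ=42, σ=24).

To find P(-1.89 < X ≤ 79.79), we use:
P(-1.89 < X ≤ 79.79) = P(X ≤ 79.79) - P(X ≤ -1.89)
                 = F(79.79) - F(-1.89)
                 = 0.942324 - 0.033719
                 = 0.908605

So there's approximately a 90.9% chance that X falls in this range.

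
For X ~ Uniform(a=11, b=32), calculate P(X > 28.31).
0.175714

We have X ~ Uniform(a=11, b=32).

P(X > 28.31) = 1 - P(X ≤ 28.31)
                = 1 - F(28.31)
                = 1 - 0.824286
                = 0.175714

So there's approximately a 17.6% chance that X exceeds 28.31.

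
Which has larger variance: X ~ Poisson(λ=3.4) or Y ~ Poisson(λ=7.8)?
Y has larger variance (7.8000 > 3.4000)

Compute the variance for each distribution:

X ~ Poisson(λ=3.4):
Var(X) = 3.4000

Y ~ Poisson(λ=7.8):
Var(Y) = 7.8000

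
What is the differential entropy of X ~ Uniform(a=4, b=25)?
3.0445 nats

We have X ~ Uniform(a=4, b=25).

The differential entropy measures the uncertainty or information content of the distribution.

For a Uniform distribution with a=4, b=25:
h(X) = 3.0445 nats

(In bits, this would be 4.3923 bits.)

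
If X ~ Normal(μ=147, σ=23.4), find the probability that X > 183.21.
0.060879

We have X ~ Normal(μ=147, σ=23.4).

P(X > 183.21) = 1 - P(X ≤ 183.21)
                = 1 - F(183.21)
                = 1 - 0.939121
                = 0.060879

So there's approximately a 6.1% chance that X exceeds 183.21.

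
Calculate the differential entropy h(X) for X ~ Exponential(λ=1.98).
0.3169 nats

We have X ~ Exponential(λ=1.98).

The differential entropy measures the uncertainty or information content of the distribution.

For an Exponential distribution with λ=1.98:
h(X) = 0.3169 nats

(In bits, this would be 0.4572 bits.)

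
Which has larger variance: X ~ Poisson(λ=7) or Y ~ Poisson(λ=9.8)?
Y has larger variance (9.8000 > 7.0000)

Compute the variance for each distribution:

X ~ Poisson(λ=7):
Var(X) = 7.0000

Y ~ Poisson(λ=9.8):
Var(Y) = 9.8000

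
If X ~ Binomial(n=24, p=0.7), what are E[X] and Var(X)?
E[X] = 16.8000, Var(X) = 5.0400

We have X ~ Binomial(n=24, p=0.7).

For a Binomial distribution with n=24, p=0.7:

Expected value:
E[X] = 16.8000

Variance:
Var(X) = 5.0400

Standard deviation:
σ = √Var(X) = 2.2450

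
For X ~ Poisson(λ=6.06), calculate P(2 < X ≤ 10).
0.895506

We have X ~ Poisson(λ=6.06).

To find P(2 < X ≤ 10), we use:
P(2 < X ≤ 10) = P(X ≤ 10) - P(X ≤ 2)
                 = F(10) - F(2)
                 = 0.954851 - 0.059345
                 = 0.895506

So there's approximately a 89.6% chance that X falls in this range.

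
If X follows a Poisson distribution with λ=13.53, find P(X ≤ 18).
0.906946

We have X ~ Poisson(λ=13.53).

The CDF gives us P(X ≤ k).

Using the CDF:
P(X ≤ 18) = 0.906946

This means there's approximately a 90.7% chance that X is at most 18.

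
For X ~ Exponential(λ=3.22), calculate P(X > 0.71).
0.101652

We have X ~ Exponential(λ=3.22).

P(X > 0.71) = 1 - P(X ≤ 0.71)
                = 1 - F(0.71)
                = 1 - 0.898348
                = 0.101652

So there's approximately a 10.2% chance that X exceeds 0.71.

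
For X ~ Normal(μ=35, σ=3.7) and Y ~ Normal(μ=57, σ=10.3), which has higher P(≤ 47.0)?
X has higher probability (P(X ≤ 47.0) = 0.9994 > P(Y ≤ 47.0) = 0.1658)

Compute P(≤ 47.0) for each distribution:

X ~ Normal(μ=35, σ=3.7):
P(X ≤ 47.0) = 0.9994

Y ~ Normal(μ=57, σ=10.3):
P(Y ≤ 47.0) = 0.1658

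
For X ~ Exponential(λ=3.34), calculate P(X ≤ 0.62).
0.873915

We have X ~ Exponential(λ=3.34).

The CDF gives us P(X ≤ k).

Using the CDF:
P(X ≤ 0.62) = 0.873915

This means there's approximately a 87.4% chance that X is at most 0.62.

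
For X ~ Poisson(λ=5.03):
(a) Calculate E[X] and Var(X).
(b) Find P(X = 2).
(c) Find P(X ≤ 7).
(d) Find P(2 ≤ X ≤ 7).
(a) E[X] = 5.0300, Var(X) = 5.0300
(b) P(X = 2) = 0.082719
(c) P(X ≤ 7) = 0.863476
(d) P(2 ≤ X ≤ 7) = 0.824047

We have X ~ Poisson(λ=5.03).

(a) Moments:
E[X] = 5.0300
Var(X) = 5.0300
σ = √Var(X) = 2.2428

(b) Point probability using PMF:
P(X = 2) = 0.082719

(c) Cumulative probability using CDF:
P(X ≤ 7) = F(7) = 0.863476

(d) Range probability:
P(2 ≤ X ≤ 7) = P(X ≤ 7) - P(X ≤ 1)
                   = F(7) - F(1)
                   = 0.863476 - 0.039429
                   = 0.824047

This means approximately 82.4% of outcomes fall in the interval [2, 7].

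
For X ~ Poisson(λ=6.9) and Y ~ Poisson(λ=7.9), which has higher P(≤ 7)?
X has higher probability (P(X ≤ 7) = 0.6136 > P(Y ≤ 7) = 0.4670)

Compute P(≤ 7) for each distribution:

X ~ Poisson(λ=6.9):
P(X ≤ 7) = 0.6136

Y ~ Poisson(λ=7.9):
P(Y ≤ 7) = 0.4670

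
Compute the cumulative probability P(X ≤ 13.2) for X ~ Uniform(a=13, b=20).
0.028571

We have X ~ Uniform(a=13, b=20).

The CDF gives us P(X ≤ k).

Using the CDF:
P(X ≤ 13.2) = 0.028571

This means there's approximately a 2.9% chance that X is at most 13.2.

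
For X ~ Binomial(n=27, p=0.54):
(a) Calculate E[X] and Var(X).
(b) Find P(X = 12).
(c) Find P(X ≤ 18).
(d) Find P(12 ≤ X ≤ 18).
(a) E[X] = 14.5800, Var(X) = 6.7068
(b) P(X = 12) = 0.093377
(c) P(X ≤ 18) = 0.936599
(d) P(12 ≤ X ≤ 18) = 0.819299

We have X ~ Binomial(n=27, p=0.54).

(a) Moments:
E[X] = 14.5800
Var(X) = 6.7068
σ = √Var(X) = 2.5897

(b) Point probability using PMF:
P(X = 12) = 0.093377

(c) Cumulative probability using CDF:
P(X ≤ 18) = F(18) = 0.936599

(d) Range probability:
P(12 ≤ X ≤ 18) = P(X ≤ 18) - P(X ≤ 11)
                   = F(18) - F(11)
                   = 0.936599 - 0.117300
                   = 0.819299

This means approximately 81.9% of outcomes fall in the interval [12, 18].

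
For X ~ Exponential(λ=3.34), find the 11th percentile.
0.0349

We have X ~ Exponential(λ=3.34).

We want to find x such that P(X ≤ x) = 0.11.

This is the 11th percentile, which means 11% of values fall below this point.

Using the inverse CDF (quantile function):
x = F⁻¹(0.11) = 0.0349

Verification: P(X ≤ 0.0349) = 0.11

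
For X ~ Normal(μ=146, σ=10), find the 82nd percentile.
155.1537

We have X ~ Normal(μ=146, σ=10).

We want to find x such that P(X ≤ x) = 0.82.

This is the 82nd percentile, which means 82% of values fall below this point.

Using the inverse CDF (quantile function):
x = F⁻¹(0.82) = 155.1537

Verification: P(X ≤ 155.1537) = 0.82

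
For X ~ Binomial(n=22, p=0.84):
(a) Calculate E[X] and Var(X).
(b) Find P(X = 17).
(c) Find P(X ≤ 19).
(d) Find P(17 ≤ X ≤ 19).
(a) E[X] = 18.4800, Var(X) = 2.9568
(b) P(X = 17) = 0.142516
(c) P(X ≤ 19) = 0.707066
(d) P(17 ≤ X ≤ 19) = 0.580066

We have X ~ Binomial(n=22, p=0.84).

(a) Moments:
E[X] = 18.4800
Var(X) = 2.9568
σ = √Var(X) = 1.7195

(b) Point probability using PMF:
P(X = 17) = 0.142516

(c) Cumulative probability using CDF:
P(X ≤ 19) = F(19) = 0.707066

(d) Range probability:
P(17 ≤ X ≤ 19) = P(X ≤ 19) - P(X ≤ 16)
                   = F(19) - F(16)
                   = 0.707066 - 0.127000
                   = 0.580066

This means approximately 58.0% of outcomes fall in the interval [17, 19].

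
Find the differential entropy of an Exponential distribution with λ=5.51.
-0.7066 nats

We have X ~ Exponential(λ=5.51).

The differential entropy measures the uncertainty or information content of the distribution.

For an Exponential distribution with λ=5.51:
h(X) = -0.7066 nats

(In bits, this would be -1.0194 bits.)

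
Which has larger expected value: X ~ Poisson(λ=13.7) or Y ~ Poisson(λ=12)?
X has larger mean (13.7000 > 12.0000)

Compute the expected value for each distribution:

X ~ Poisson(λ=13.7):
E[X] = 13.7000

Y ~ Poisson(λ=12):
E[Y] = 12.0000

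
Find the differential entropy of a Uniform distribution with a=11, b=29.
2.8904 nats

We have X ~ Uniform(a=11, b=29).

The differential entropy measures the uncertainty or information content of the distribution.

For a Uniform distribution with a=11, b=29:
h(X) = 2.8904 nats

(In bits, this would be 4.1699 bits.)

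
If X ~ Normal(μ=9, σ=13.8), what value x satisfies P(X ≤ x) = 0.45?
7.2659

We have X ~ Normal(μ=9, σ=13.8).

We want to find x such that P(X ≤ x) = 0.45.

This is the 45th percentile, which means 45% of values fall below this point.

Using the inverse CDF (quantile function):
x = F⁻¹(0.45) = 7.2659

Verification: P(X ≤ 7.2659) = 0.45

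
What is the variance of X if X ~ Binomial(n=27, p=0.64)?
6.2208

We have X ~ Binomial(n=27, p=0.64).

For a Binomial distribution with n=27, p=0.64:
Var(X) = 6.2208

The variance measures the spread of the distribution around the mean.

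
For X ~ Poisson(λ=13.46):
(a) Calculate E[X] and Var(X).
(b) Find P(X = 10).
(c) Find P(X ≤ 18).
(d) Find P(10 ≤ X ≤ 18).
(a) E[X] = 13.4600, Var(X) = 13.4600
(b) P(X = 10) = 0.076751
(c) P(X ≤ 18) = 0.910266
(d) P(10 ≤ X ≤ 18) = 0.772736

We have X ~ Poisson(λ=13.46).

(a) Moments:
E[X] = 13.4600
Var(X) = 13.4600
σ = √Var(X) = 3.6688

(b) Point probability using PMF:
P(X = 10) = 0.076751

(c) Cumulative probability using CDF:
P(X ≤ 18) = F(18) = 0.910266

(d) Range probability:
P(10 ≤ X ≤ 18) = P(X ≤ 18) - P(X ≤ 9)
                   = F(18) - F(9)
                   = 0.910266 - 0.137530
                   = 0.772736

This means approximately 77.3% of outcomes fall in the interval [10, 18].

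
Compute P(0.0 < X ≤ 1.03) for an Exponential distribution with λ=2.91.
0.950078

We have X ~ Exponential(λ=2.91).

To find P(0.0 < X ≤ 1.03), we use:
P(0.0 < X ≤ 1.03) = P(X ≤ 1.03) - P(X ≤ 0.0)
                 = F(1.03) - F(0.0)
                 = 0.950078 - 0.000000
                 = 0.950078

So there's approximately a 95.0% chance that X falls in this range.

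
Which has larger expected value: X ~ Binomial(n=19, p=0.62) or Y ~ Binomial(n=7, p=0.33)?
X has larger mean (11.7800 > 2.3100)

Compute the expected value for each distribution:

X ~ Binomial(n=19, p=0.62):
E[X] = 11.7800

Y ~ Binomial(n=7, p=0.33):
E[Y] = 2.3100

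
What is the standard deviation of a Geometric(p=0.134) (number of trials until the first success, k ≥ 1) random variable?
6.9447

We have X ~ Geometric(p=0.134) (number of trials until the first success, k ≥ 1).

For a Geometric distribution with p=0.134 (number of trials until the first success, k ≥ 1):
σ = √Var(X) = 6.9447

The standard deviation is the square root of the variance.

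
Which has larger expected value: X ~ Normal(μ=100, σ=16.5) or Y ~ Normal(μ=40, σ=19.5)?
X has larger mean (100.0000 > 40.0000)

Compute the expected value for each distribution:

X ~ Normal(μ=100, σ=16.5):
E[X] = 100.0000

Y ~ Normal(μ=40, σ=19.5):
E[Y] = 40.0000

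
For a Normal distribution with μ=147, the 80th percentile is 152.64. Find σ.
σ = 6.7014

For X ~ Normal(μ, σ), the p-th percentile satisfies x = μ + z_p × σ,
where z_p = Φ⁻¹(p) is the standard normal quantile.

Step 1: z_{0.8} = Φ⁻¹(0.8) = 0.8416

Step 2: Solve for σ:
152.64 = 147 + 0.8416 × σ
σ = (152.64 - 147) / 0.8416
σ = 5.64 / 0.8416
σ = 6.7014

Verification: μ + z × σ = 147 + 0.8416 × 6.7014 = 152.64 ✓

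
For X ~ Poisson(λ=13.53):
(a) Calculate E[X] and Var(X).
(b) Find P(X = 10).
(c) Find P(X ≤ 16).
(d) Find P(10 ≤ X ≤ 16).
(a) E[X] = 13.5300, Var(X) = 13.5300
(b) P(X = 10) = 0.075372
(c) P(X ≤ 16) = 0.795146
(d) P(10 ≤ X ≤ 16) = 0.661562

We have X ~ Poisson(λ=13.53).

(a) Moments:
E[X] = 13.5300
Var(X) = 13.5300
σ = √Var(X) = 3.6783

(b) Point probability using PMF:
P(X = 10) = 0.075372

(c) Cumulative probability using CDF:
P(X ≤ 16) = F(16) = 0.795146

(d) Range probability:
P(10 ≤ X ≤ 16) = P(X ≤ 16) - P(X ≤ 9)
                   = F(16) - F(9)
                   = 0.795146 - 0.133584
                   = 0.661562

This means approximately 66.2% of outcomes fall in the interval [10, 16].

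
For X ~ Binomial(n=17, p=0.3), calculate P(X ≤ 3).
0.201907

We have X ~ Binomial(n=17, p=0.3).

The CDF gives us P(X ≤ k).

Using the CDF:
P(X ≤ 3) = 0.201907

This means there's approximately a 20.2% chance that X is at most 3.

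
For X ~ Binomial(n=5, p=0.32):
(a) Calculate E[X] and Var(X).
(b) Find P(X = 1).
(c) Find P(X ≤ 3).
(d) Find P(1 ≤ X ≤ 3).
(a) E[X] = 1.6000, Var(X) = 1.0880
(b) P(X = 1) = 0.342102
(c) P(X ≤ 3) = 0.960993
(d) P(1 ≤ X ≤ 3) = 0.815600

We have X ~ Binomial(n=5, p=0.32).

(a) Moments:
E[X] = 1.6000
Var(X) = 1.0880
σ = √Var(X) = 1.0431

(b) Point probability using PMF:
P(X = 1) = 0.342102

(c) Cumulative probability using CDF:
P(X ≤ 3) = F(3) = 0.960993

(d) Range probability:
P(1 ≤ X ≤ 3) = P(X ≤ 3) - P(X ≤ 0)
                   = F(3) - F(0)
                   = 0.960993 - 0.145393
                   = 0.815600

This means approximately 81.6% of outcomes fall in the interval [1, 3].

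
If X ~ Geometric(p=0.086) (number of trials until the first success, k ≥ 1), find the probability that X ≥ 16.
0.259533

We have X ~ Geometric(p=0.086) (number of trials until the first success, k ≥ 1).

For discrete distributions, P(X ≥ 16) = 1 - P(X ≤ 15).

P(X ≤ 15) = 0.740467
P(X ≥ 16) = 1 - 0.740467 = 0.259533

So there's approximately a 26.0% chance that X is at least 16.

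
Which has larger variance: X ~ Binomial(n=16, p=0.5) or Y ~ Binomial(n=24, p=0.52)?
Y has larger variance (5.9904 > 4.0000)

Compute the variance for each distribution:

X ~ Binomial(n=16, p=0.5):
Var(X) = 4.0000

Y ~ Binomial(n=24, p=0.52):
Var(Y) = 5.9904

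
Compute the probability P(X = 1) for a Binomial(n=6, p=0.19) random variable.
0.397493

We have X ~ Binomial(n=6, p=0.19).

For a Binomial distribution, the PMF gives us the probability of each outcome.

Using the PMF formula:
P(X = 1) = 0.397493

Rounded to 4 decimal places: 0.3975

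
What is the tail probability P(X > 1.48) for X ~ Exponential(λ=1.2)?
0.169314

We have X ~ Exponential(λ=1.2).

P(X > 1.48) = 1 - P(X ≤ 1.48)
                = 1 - F(1.48)
                = 1 - 0.830686
                = 0.169314

So there's approximately a 16.9% chance that X exceeds 1.48.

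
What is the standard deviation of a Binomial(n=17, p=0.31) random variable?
1.9069

We have X ~ Binomial(n=17, p=0.31).

For a Binomial distribution with n=17, p=0.31:
σ = √Var(X) = 1.9069

The standard deviation is the square root of the variance.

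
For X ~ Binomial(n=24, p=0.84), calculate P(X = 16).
0.019409

We have X ~ Binomial(n=24, p=0.84).

For a Binomial distribution, the PMF gives us the probability of each outcome.

Using the PMF formula:
P(X = 16) = 0.019409

Rounded to 4 decimal places: 0.0194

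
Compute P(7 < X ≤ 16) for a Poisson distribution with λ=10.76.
0.793028

We have X ~ Poisson(λ=10.76).

To find P(7 < X ≤ 16), we use:
P(7 < X ≤ 16) = P(X ≤ 16) - P(X ≤ 7)
                 = F(16) - F(7)
                 = 0.952405 - 0.159377
                 = 0.793028

So there's approximately a 79.3% chance that X falls in this range.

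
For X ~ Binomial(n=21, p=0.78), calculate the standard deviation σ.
1.8983

We have X ~ Binomial(n=21, p=0.78).

For a Binomial distribution with n=21, p=0.78:
σ = √Var(X) = 1.8983

The standard deviation is the square root of the variance.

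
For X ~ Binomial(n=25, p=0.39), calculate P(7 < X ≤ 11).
0.586576

We have X ~ Binomial(n=25, p=0.39).

To find P(7 < X ≤ 11), we use:
P(7 < X ≤ 11) = P(X ≤ 11) - P(X ≤ 7)
                 = F(11) - F(7)
                 = 0.765432 - 0.178856
                 = 0.586576

So there's approximately a 58.7% chance that X falls in this range.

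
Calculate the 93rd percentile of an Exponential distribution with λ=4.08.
0.6518

We have X ~ Exponential(λ=4.08).

We want to find x such that P(X ≤ x) = 0.93.

This is the 93rd percentile, which means 93% of values fall below this point.

Using the inverse CDF (quantile function):
x = F⁻¹(0.93) = 0.6518

Verification: P(X ≤ 0.6518) = 0.93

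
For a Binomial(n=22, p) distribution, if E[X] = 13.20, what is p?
p = 0.6

For a Binomial(n, p) distribution:
E[X] = n × p

Given n = 22 and E[X] = 13.20:
13.20 = 22 × p
p = 13.20 / 22 = 0.6

Verification: Binomial(22, 0.6) has E[X] = 13.20 ✓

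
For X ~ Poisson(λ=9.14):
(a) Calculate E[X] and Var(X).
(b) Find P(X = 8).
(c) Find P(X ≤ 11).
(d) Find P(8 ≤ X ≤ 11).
(a) E[X] = 9.1400, Var(X) = 9.1400
(b) P(X = 8) = 0.129598
(c) P(X ≤ 11) = 0.789218
(d) P(8 ≤ X ≤ 11) = 0.481461

We have X ~ Poisson(λ=9.14).

(a) Moments:
E[X] = 9.1400
Var(X) = 9.1400
σ = √Var(X) = 3.0232

(b) Point probability using PMF:
P(X = 8) = 0.129598

(c) Cumulative probability using CDF:
P(X ≤ 11) = F(11) = 0.789218

(d) Range probability:
P(8 ≤ X ≤ 11) = P(X ≤ 11) - P(X ≤ 7)
                   = F(11) - F(7)
                   = 0.789218 - 0.307758
                   = 0.481461

This means approximately 48.1% of outcomes fall in the interval [8, 11].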